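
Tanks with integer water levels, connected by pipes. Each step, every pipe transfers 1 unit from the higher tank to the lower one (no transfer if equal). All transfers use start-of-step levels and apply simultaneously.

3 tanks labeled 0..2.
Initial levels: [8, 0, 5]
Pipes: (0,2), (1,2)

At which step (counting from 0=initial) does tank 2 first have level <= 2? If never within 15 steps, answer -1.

Step 1: flows [0->2,2->1] -> levels [7 1 5]
Step 2: flows [0->2,2->1] -> levels [6 2 5]
Step 3: flows [0->2,2->1] -> levels [5 3 5]
Step 4: flows [0=2,2->1] -> levels [5 4 4]
Step 5: flows [0->2,1=2] -> levels [4 4 5]
Step 6: flows [2->0,2->1] -> levels [5 5 3]
Step 7: flows [0->2,1->2] -> levels [4 4 5]
  -> period-2 cycle (repeats step 5); tank 2 never drops to <=2
Tank 2 never reaches <=2 within 15 steps

Answer: -1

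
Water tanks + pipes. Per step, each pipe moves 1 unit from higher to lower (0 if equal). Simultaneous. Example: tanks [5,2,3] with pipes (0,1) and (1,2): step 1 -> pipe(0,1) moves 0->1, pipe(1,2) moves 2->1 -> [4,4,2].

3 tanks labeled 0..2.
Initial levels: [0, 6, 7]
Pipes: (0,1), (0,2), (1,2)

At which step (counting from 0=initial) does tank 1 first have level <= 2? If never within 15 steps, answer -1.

Step 1: flows [1->0,2->0,2->1] -> levels [2 6 5]
Step 2: flows [1->0,2->0,1->2] -> levels [4 4 5]
Step 3: flows [0=1,2->0,2->1] -> levels [5 5 3]
Step 4: flows [0=1,0->2,1->2] -> levels [4 4 5]
  -> period-2 cycle (repeats step 2); tank 1 never drops to <=2
Tank 1 never reaches <=2 within 15 steps

Answer: -1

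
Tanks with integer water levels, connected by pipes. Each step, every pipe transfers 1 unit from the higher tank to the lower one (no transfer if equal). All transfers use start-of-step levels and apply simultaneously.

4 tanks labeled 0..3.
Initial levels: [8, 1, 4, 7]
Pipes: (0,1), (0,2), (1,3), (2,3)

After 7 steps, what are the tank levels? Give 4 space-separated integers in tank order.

Answer: 5 5 5 5

Derivation:
Step 1: flows [0->1,0->2,3->1,3->2] -> levels [6 3 6 5]
Step 2: flows [0->1,0=2,3->1,2->3] -> levels [5 5 5 5]
Step 3: flows [0=1,0=2,1=3,2=3] -> levels [5 5 5 5]
  -> stable; steps 4..7 unchanged -> [5 5 5 5]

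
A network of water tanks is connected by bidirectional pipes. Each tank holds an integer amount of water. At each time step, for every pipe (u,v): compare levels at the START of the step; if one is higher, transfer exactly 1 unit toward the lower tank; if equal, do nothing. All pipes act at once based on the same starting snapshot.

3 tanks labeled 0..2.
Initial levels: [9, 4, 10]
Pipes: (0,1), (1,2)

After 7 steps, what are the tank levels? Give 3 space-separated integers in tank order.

Answer: 8 7 8

Derivation:
Step 1: flows [0->1,2->1] -> levels [8 6 9]
Step 2: flows [0->1,2->1] -> levels [7 8 8]
Step 3: flows [1->0,1=2] -> levels [8 7 8]
Step 4: flows [0->1,2->1] -> levels [7 9 7]
Step 5: flows [1->0,1->2] -> levels [8 7 8]
  -> period-2 cycle: step 5 state = step 3 state
  -> state at step 7: (7-3) mod 2 = 0, same as step 3 -> [8 7 8]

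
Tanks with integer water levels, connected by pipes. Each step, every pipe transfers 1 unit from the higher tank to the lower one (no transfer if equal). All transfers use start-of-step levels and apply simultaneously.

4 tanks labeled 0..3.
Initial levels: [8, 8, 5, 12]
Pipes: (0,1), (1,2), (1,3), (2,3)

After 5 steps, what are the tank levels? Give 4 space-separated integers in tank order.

Step 1: flows [0=1,1->2,3->1,3->2] -> levels [8 8 7 10]
Step 2: flows [0=1,1->2,3->1,3->2] -> levels [8 8 9 8]
Step 3: flows [0=1,2->1,1=3,2->3] -> levels [8 9 7 9]
Step 4: flows [1->0,1->2,1=3,3->2] -> levels [9 7 9 8]
Step 5: flows [0->1,2->1,3->1,2->3] -> levels [8 10 7 8]

Answer: 8 10 7 8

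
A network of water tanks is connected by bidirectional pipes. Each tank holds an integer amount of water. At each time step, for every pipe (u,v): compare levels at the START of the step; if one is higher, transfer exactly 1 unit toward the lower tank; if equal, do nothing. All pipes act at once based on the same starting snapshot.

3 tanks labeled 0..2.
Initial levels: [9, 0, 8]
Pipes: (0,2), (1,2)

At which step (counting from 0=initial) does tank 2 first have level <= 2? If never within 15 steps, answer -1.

Answer: -1

Derivation:
Step 1: flows [0->2,2->1] -> levels [8 1 8]
Step 2: flows [0=2,2->1] -> levels [8 2 7]
Step 3: flows [0->2,2->1] -> levels [7 3 7]
Step 4: flows [0=2,2->1] -> levels [7 4 6]
Step 5: flows [0->2,2->1] -> levels [6 5 6]
Step 6: flows [0=2,2->1] -> levels [6 6 5]
Step 7: flows [0->2,1->2] -> levels [5 5 7]
Step 8: flows [2->0,2->1] -> levels [6 6 5]
  -> period-2 cycle (repeats step 6); tank 2 never drops to <=2
Tank 2 never reaches <=2 within 15 steps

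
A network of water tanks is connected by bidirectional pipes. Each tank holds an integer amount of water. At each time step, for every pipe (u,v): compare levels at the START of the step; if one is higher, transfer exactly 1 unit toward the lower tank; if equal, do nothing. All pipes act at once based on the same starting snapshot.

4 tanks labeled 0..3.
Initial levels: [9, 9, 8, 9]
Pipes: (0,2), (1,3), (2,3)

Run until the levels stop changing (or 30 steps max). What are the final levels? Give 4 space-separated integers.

Answer: 9 8 8 10

Derivation:
Step 1: flows [0->2,1=3,3->2] -> levels [8 9 10 8]
Step 2: flows [2->0,1->3,2->3] -> levels [9 8 8 10]
Step 3: flows [0->2,3->1,3->2] -> levels [8 9 10 8]
  -> period-2 cycle: step 3 state = step 1 state; never stabilizes
  -> state at step 30: (30-1) mod 2 = 1, same as step 2 -> [9 8 8 10]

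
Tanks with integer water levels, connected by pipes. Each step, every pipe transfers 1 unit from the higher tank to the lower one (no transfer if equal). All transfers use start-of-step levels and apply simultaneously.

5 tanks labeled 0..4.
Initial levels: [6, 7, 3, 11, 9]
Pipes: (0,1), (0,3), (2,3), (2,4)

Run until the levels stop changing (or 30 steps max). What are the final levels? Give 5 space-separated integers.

Answer: 8 7 8 6 7

Derivation:
Step 1: flows [1->0,3->0,3->2,4->2] -> levels [8 6 5 9 8]
Step 2: flows [0->1,3->0,3->2,4->2] -> levels [8 7 7 7 7]
Step 3: flows [0->1,0->3,2=3,2=4] -> levels [6 8 7 8 7]
Step 4: flows [1->0,3->0,3->2,2=4] -> levels [8 7 8 6 7]
Step 5: flows [0->1,0->3,2->3,2->4] -> levels [6 8 6 8 8]
Step 6: flows [1->0,3->0,3->2,4->2] -> levels [8 7 8 6 7]
  -> period-2 cycle: step 6 state = step 4 state; never stabilizes
  -> state at step 30: (30-4) mod 2 = 0, same as step 4 -> [8 7 8 6 7]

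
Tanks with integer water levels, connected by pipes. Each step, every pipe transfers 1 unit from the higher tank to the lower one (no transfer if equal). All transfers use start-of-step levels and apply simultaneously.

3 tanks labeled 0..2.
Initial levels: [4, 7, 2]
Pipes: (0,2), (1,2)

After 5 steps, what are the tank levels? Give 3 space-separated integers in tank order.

Step 1: flows [0->2,1->2] -> levels [3 6 4]
Step 2: flows [2->0,1->2] -> levels [4 5 4]
Step 3: flows [0=2,1->2] -> levels [4 4 5]
Step 4: flows [2->0,2->1] -> levels [5 5 3]
Step 5: flows [0->2,1->2] -> levels [4 4 5]

Answer: 4 4 5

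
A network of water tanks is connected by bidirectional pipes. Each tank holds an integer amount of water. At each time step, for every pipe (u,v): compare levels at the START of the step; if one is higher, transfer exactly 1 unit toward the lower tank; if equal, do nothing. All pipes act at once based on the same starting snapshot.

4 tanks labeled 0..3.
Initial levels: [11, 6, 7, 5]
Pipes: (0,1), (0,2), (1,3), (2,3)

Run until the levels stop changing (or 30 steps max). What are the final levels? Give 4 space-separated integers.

Answer: 7 8 8 6

Derivation:
Step 1: flows [0->1,0->2,1->3,2->3] -> levels [9 6 7 7]
Step 2: flows [0->1,0->2,3->1,2=3] -> levels [7 8 8 6]
Step 3: flows [1->0,2->0,1->3,2->3] -> levels [9 6 6 8]
Step 4: flows [0->1,0->2,3->1,3->2] -> levels [7 8 8 6]
  -> period-2 cycle: step 4 state = step 2 state; never stabilizes
  -> state at step 30: (30-2) mod 2 = 0, same as step 2 -> [7 8 8 6]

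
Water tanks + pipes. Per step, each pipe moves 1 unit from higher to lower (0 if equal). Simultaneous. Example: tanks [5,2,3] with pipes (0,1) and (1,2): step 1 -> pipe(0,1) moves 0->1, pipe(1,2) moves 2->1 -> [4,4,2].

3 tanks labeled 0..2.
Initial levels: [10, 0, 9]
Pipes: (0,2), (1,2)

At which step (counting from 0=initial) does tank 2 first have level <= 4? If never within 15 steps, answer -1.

Answer: -1

Derivation:
Step 1: flows [0->2,2->1] -> levels [9 1 9]
Step 2: flows [0=2,2->1] -> levels [9 2 8]
Step 3: flows [0->2,2->1] -> levels [8 3 8]
Step 4: flows [0=2,2->1] -> levels [8 4 7]
Step 5: flows [0->2,2->1] -> levels [7 5 7]
Step 6: flows [0=2,2->1] -> levels [7 6 6]
Step 7: flows [0->2,1=2] -> levels [6 6 7]
Step 8: flows [2->0,2->1] -> levels [7 7 5]
Step 9: flows [0->2,1->2] -> levels [6 6 7]
  -> period-2 cycle (repeats step 7); tank 2 never drops to <=4
Tank 2 never reaches <=4 within 15 steps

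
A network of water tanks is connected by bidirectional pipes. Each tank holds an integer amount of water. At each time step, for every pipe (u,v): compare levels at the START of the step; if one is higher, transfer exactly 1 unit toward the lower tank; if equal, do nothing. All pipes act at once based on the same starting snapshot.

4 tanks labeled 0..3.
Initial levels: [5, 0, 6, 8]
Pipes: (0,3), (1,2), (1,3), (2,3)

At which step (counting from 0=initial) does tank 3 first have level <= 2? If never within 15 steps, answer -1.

Step 1: flows [3->0,2->1,3->1,3->2] -> levels [6 2 6 5]
Step 2: flows [0->3,2->1,3->1,2->3] -> levels [5 4 4 6]
Step 3: flows [3->0,1=2,3->1,3->2] -> levels [6 5 5 3]
Step 4: flows [0->3,1=2,1->3,2->3] -> levels [5 4 4 6]
  -> period-2 cycle (repeats step 2); tank 3 never drops to <=2
Tank 3 never reaches <=2 within 15 steps

Answer: -1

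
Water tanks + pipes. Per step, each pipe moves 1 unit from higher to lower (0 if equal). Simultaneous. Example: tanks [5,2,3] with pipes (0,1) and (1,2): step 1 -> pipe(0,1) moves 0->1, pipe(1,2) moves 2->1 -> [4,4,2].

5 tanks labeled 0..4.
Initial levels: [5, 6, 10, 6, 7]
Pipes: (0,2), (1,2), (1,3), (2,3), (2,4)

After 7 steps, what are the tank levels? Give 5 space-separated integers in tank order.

Answer: 7 7 5 7 8

Derivation:
Step 1: flows [2->0,2->1,1=3,2->3,2->4] -> levels [6 7 6 7 8]
Step 2: flows [0=2,1->2,1=3,3->2,4->2] -> levels [6 6 9 6 7]
Step 3: flows [2->0,2->1,1=3,2->3,2->4] -> levels [7 7 5 7 8]
Step 4: flows [0->2,1->2,1=3,3->2,4->2] -> levels [6 6 9 6 7]
  -> period-2 cycle: step 4 state = step 2 state
  -> state at step 7: (7-2) mod 2 = 1, same as step 3 -> [7 7 5 7 8]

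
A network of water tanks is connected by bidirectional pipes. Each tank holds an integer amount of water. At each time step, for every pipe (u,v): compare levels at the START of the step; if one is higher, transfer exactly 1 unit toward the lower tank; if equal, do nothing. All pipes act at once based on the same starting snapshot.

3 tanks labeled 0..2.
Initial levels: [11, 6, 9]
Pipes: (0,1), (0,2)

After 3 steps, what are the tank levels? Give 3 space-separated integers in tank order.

Step 1: flows [0->1,0->2] -> levels [9 7 10]
Step 2: flows [0->1,2->0] -> levels [9 8 9]
Step 3: flows [0->1,0=2] -> levels [8 9 9]

Answer: 8 9 9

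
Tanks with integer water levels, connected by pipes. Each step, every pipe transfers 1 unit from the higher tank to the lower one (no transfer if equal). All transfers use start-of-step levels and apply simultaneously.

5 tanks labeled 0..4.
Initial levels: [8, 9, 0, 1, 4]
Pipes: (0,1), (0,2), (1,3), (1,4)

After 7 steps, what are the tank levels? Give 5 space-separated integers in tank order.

Step 1: flows [1->0,0->2,1->3,1->4] -> levels [8 6 1 2 5]
Step 2: flows [0->1,0->2,1->3,1->4] -> levels [6 5 2 3 6]
Step 3: flows [0->1,0->2,1->3,4->1] -> levels [4 6 3 4 5]
Step 4: flows [1->0,0->2,1->3,1->4] -> levels [4 3 4 5 6]
Step 5: flows [0->1,0=2,3->1,4->1] -> levels [3 6 4 4 5]
Step 6: flows [1->0,2->0,1->3,1->4] -> levels [5 3 3 5 6]
Step 7: flows [0->1,0->2,3->1,4->1] -> levels [3 6 4 4 5]

Answer: 3 6 4 4 5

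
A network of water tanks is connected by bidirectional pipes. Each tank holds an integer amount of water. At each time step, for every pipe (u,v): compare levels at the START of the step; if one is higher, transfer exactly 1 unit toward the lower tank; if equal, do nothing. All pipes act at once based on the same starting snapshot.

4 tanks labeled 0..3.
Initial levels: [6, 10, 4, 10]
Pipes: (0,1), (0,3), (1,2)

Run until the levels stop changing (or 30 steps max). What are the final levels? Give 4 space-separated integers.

Step 1: flows [1->0,3->0,1->2] -> levels [8 8 5 9]
Step 2: flows [0=1,3->0,1->2] -> levels [9 7 6 8]
Step 3: flows [0->1,0->3,1->2] -> levels [7 7 7 9]
Step 4: flows [0=1,3->0,1=2] -> levels [8 7 7 8]
Step 5: flows [0->1,0=3,1=2] -> levels [7 8 7 8]
Step 6: flows [1->0,3->0,1->2] -> levels [9 6 8 7]
Step 7: flows [0->1,0->3,2->1] -> levels [7 8 7 8]
  -> period-2 cycle: step 7 state = step 5 state; never stabilizes
  -> state at step 30: (30-5) mod 2 = 1, same as step 6 -> [9 6 8 7]

Answer: 9 6 8 7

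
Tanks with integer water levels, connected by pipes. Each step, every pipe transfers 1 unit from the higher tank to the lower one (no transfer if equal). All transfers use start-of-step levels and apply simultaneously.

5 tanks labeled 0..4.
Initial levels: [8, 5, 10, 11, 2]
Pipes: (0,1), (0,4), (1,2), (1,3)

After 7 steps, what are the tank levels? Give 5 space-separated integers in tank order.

Answer: 8 6 8 8 6

Derivation:
Step 1: flows [0->1,0->4,2->1,3->1] -> levels [6 8 9 10 3]
Step 2: flows [1->0,0->4,2->1,3->1] -> levels [6 9 8 9 4]
Step 3: flows [1->0,0->4,1->2,1=3] -> levels [6 7 9 9 5]
Step 4: flows [1->0,0->4,2->1,3->1] -> levels [6 8 8 8 6]
Step 5: flows [1->0,0=4,1=2,1=3] -> levels [7 7 8 8 6]
Step 6: flows [0=1,0->4,2->1,3->1] -> levels [6 9 7 7 7]
Step 7: flows [1->0,4->0,1->2,1->3] -> levels [8 6 8 8 6]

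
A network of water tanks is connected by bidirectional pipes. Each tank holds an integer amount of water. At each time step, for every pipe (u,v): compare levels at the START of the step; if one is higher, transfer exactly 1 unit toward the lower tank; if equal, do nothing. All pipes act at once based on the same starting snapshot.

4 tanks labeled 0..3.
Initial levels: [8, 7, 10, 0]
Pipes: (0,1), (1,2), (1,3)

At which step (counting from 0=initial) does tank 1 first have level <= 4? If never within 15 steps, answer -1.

Step 1: flows [0->1,2->1,1->3] -> levels [7 8 9 1]
Step 2: flows [1->0,2->1,1->3] -> levels [8 7 8 2]
Step 3: flows [0->1,2->1,1->3] -> levels [7 8 7 3]
Step 4: flows [1->0,1->2,1->3] -> levels [8 5 8 4]
Step 5: flows [0->1,2->1,1->3] -> levels [7 6 7 5]
Step 6: flows [0->1,2->1,1->3] -> levels [6 7 6 6]
Step 7: flows [1->0,1->2,1->3] -> levels [7 4 7 7]
Tank 1 first reaches <=4 at step 7

Answer: 7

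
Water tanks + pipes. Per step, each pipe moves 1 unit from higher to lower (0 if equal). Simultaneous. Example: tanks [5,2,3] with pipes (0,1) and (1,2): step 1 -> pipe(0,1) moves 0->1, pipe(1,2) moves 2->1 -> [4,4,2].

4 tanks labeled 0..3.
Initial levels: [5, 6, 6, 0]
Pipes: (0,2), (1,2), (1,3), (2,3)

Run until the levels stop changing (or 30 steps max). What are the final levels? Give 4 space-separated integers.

Answer: 4 3 6 4

Derivation:
Step 1: flows [2->0,1=2,1->3,2->3] -> levels [6 5 4 2]
Step 2: flows [0->2,1->2,1->3,2->3] -> levels [5 3 5 4]
Step 3: flows [0=2,2->1,3->1,2->3] -> levels [5 5 3 4]
Step 4: flows [0->2,1->2,1->3,3->2] -> levels [4 3 6 4]
Step 5: flows [2->0,2->1,3->1,2->3] -> levels [5 5 3 4]
  -> period-2 cycle: step 5 state = step 3 state; never stabilizes
  -> state at step 30: (30-3) mod 2 = 1, same as step 4 -> [4 3 6 4]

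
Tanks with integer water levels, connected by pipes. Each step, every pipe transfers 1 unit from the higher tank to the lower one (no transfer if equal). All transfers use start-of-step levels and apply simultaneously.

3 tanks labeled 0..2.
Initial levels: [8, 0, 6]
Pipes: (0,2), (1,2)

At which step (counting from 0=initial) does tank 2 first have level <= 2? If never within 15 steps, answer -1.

Answer: -1

Derivation:
Step 1: flows [0->2,2->1] -> levels [7 1 6]
Step 2: flows [0->2,2->1] -> levels [6 2 6]
Step 3: flows [0=2,2->1] -> levels [6 3 5]
Step 4: flows [0->2,2->1] -> levels [5 4 5]
Step 5: flows [0=2,2->1] -> levels [5 5 4]
Step 6: flows [0->2,1->2] -> levels [4 4 6]
Step 7: flows [2->0,2->1] -> levels [5 5 4]
  -> period-2 cycle (repeats step 5); tank 2 never drops to <=2
Tank 2 never reaches <=2 within 15 steps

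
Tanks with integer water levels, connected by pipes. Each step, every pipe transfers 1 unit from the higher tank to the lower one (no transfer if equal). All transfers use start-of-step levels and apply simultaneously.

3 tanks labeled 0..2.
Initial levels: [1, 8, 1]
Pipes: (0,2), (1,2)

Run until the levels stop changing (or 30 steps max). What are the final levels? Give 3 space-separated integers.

Answer: 4 4 2

Derivation:
Step 1: flows [0=2,1->2] -> levels [1 7 2]
Step 2: flows [2->0,1->2] -> levels [2 6 2]
Step 3: flows [0=2,1->2] -> levels [2 5 3]
Step 4: flows [2->0,1->2] -> levels [3 4 3]
Step 5: flows [0=2,1->2] -> levels [3 3 4]
Step 6: flows [2->0,2->1] -> levels [4 4 2]
Step 7: flows [0->2,1->2] -> levels [3 3 4]
  -> period-2 cycle: step 7 state = step 5 state; never stabilizes
  -> state at step 30: (30-5) mod 2 = 1, same as step 6 -> [4 4 2]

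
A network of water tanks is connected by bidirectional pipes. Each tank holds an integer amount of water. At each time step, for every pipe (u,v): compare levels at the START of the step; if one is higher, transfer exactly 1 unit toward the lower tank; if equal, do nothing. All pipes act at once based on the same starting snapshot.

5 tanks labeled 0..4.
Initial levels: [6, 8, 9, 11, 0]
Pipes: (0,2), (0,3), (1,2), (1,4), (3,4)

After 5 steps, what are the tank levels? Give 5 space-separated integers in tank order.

Step 1: flows [2->0,3->0,2->1,1->4,3->4] -> levels [8 8 7 9 2]
Step 2: flows [0->2,3->0,1->2,1->4,3->4] -> levels [8 6 9 7 4]
Step 3: flows [2->0,0->3,2->1,1->4,3->4] -> levels [8 6 7 7 6]
Step 4: flows [0->2,0->3,2->1,1=4,3->4] -> levels [6 7 7 7 7]
Step 5: flows [2->0,3->0,1=2,1=4,3=4] -> levels [8 7 6 6 7]

Answer: 8 7 6 6 7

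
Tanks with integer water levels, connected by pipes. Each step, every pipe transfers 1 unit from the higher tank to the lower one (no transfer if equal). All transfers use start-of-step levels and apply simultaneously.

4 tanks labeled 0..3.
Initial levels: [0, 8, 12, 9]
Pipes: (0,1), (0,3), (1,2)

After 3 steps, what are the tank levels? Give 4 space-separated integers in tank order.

Answer: 6 8 9 6

Derivation:
Step 1: flows [1->0,3->0,2->1] -> levels [2 8 11 8]
Step 2: flows [1->0,3->0,2->1] -> levels [4 8 10 7]
Step 3: flows [1->0,3->0,2->1] -> levels [6 8 9 6]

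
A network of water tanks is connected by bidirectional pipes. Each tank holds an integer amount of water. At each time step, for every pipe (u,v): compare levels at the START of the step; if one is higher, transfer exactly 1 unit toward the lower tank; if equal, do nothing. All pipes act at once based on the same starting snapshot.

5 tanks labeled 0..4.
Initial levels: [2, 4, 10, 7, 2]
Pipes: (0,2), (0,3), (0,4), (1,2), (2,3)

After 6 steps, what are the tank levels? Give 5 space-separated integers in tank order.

Answer: 4 6 4 6 5

Derivation:
Step 1: flows [2->0,3->0,0=4,2->1,2->3] -> levels [4 5 7 7 2]
Step 2: flows [2->0,3->0,0->4,2->1,2=3] -> levels [5 6 5 6 3]
Step 3: flows [0=2,3->0,0->4,1->2,3->2] -> levels [5 5 7 4 4]
Step 4: flows [2->0,0->3,0->4,2->1,2->3] -> levels [4 6 4 6 5]
Step 5: flows [0=2,3->0,4->0,1->2,3->2] -> levels [6 5 6 4 4]
Step 6: flows [0=2,0->3,0->4,2->1,2->3] -> levels [4 6 4 6 5]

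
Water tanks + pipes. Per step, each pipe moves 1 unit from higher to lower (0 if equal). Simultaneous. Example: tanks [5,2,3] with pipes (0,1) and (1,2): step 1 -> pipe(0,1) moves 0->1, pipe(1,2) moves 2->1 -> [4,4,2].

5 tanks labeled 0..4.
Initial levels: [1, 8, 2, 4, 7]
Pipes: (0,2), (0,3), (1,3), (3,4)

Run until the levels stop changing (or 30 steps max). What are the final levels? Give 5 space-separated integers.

Step 1: flows [2->0,3->0,1->3,4->3] -> levels [3 7 1 5 6]
Step 2: flows [0->2,3->0,1->3,4->3] -> levels [3 6 2 6 5]
Step 3: flows [0->2,3->0,1=3,3->4] -> levels [3 6 3 4 6]
Step 4: flows [0=2,3->0,1->3,4->3] -> levels [4 5 3 5 5]
Step 5: flows [0->2,3->0,1=3,3=4] -> levels [4 5 4 4 5]
Step 6: flows [0=2,0=3,1->3,4->3] -> levels [4 4 4 6 4]
Step 7: flows [0=2,3->0,3->1,3->4] -> levels [5 5 4 3 5]
Step 8: flows [0->2,0->3,1->3,4->3] -> levels [3 4 5 6 4]
Step 9: flows [2->0,3->0,3->1,3->4] -> levels [5 5 4 3 5]
  -> period-2 cycle: step 9 state = step 7 state; never stabilizes
  -> state at step 30: (30-7) mod 2 = 1, same as step 8 -> [3 4 5 6 4]

Answer: 3 4 5 6 4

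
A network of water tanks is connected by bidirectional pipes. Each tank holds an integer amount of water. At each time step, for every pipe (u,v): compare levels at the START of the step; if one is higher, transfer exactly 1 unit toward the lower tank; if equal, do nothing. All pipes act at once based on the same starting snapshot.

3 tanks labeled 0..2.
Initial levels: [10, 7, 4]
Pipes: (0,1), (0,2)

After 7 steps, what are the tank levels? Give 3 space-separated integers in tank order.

Answer: 7 7 7

Derivation:
Step 1: flows [0->1,0->2] -> levels [8 8 5]
Step 2: flows [0=1,0->2] -> levels [7 8 6]
Step 3: flows [1->0,0->2] -> levels [7 7 7]
Step 4: flows [0=1,0=2] -> levels [7 7 7]
  -> stable; steps 5..7 unchanged -> [7 7 7]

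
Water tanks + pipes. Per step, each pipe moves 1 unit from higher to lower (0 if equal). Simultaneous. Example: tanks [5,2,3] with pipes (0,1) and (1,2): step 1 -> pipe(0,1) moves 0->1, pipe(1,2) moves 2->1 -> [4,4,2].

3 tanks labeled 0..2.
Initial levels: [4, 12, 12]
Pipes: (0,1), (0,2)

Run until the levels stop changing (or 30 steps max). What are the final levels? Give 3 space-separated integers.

Step 1: flows [1->0,2->0] -> levels [6 11 11]
Step 2: flows [1->0,2->0] -> levels [8 10 10]
Step 3: flows [1->0,2->0] -> levels [10 9 9]
Step 4: flows [0->1,0->2] -> levels [8 10 10]
  -> period-2 cycle: step 4 state = step 2 state; never stabilizes
  -> state at step 30: (30-2) mod 2 = 0, same as step 2 -> [8 10 10]

Answer: 8 10 10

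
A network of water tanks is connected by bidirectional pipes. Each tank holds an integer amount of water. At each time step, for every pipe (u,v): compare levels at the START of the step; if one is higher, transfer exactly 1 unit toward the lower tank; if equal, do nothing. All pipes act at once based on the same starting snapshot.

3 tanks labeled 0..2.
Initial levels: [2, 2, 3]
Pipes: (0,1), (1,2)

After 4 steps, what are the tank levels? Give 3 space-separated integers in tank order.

Answer: 3 1 3

Derivation:
Step 1: flows [0=1,2->1] -> levels [2 3 2]
Step 2: flows [1->0,1->2] -> levels [3 1 3]
Step 3: flows [0->1,2->1] -> levels [2 3 2]
  -> period-2 cycle: step 3 state = step 1 state
  -> state at step 4: (4-1) mod 2 = 1, same as step 2 -> [3 1 3]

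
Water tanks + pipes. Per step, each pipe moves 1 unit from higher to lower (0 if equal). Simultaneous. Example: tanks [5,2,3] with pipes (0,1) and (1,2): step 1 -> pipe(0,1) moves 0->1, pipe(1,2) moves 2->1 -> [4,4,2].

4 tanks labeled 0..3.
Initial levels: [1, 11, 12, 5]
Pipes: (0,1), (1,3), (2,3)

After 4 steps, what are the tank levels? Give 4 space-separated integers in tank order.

Answer: 5 7 9 8

Derivation:
Step 1: flows [1->0,1->3,2->3] -> levels [2 9 11 7]
Step 2: flows [1->0,1->3,2->3] -> levels [3 7 10 9]
Step 3: flows [1->0,3->1,2->3] -> levels [4 7 9 9]
Step 4: flows [1->0,3->1,2=3] -> levels [5 7 9 8]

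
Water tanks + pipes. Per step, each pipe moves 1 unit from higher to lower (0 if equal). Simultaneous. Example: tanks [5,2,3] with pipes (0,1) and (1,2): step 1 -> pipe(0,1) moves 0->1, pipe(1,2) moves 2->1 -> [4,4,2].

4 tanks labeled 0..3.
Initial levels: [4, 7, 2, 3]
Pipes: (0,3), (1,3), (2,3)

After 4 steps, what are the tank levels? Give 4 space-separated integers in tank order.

Answer: 4 5 4 3

Derivation:
Step 1: flows [0->3,1->3,3->2] -> levels [3 6 3 4]
Step 2: flows [3->0,1->3,3->2] -> levels [4 5 4 3]
Step 3: flows [0->3,1->3,2->3] -> levels [3 4 3 6]
Step 4: flows [3->0,3->1,3->2] -> levels [4 5 4 3]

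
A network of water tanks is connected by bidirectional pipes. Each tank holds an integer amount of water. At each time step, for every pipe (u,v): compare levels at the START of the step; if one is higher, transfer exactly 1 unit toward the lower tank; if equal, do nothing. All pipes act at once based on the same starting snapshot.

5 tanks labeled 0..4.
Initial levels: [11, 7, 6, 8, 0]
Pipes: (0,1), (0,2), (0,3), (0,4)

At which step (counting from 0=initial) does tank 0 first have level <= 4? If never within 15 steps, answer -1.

Step 1: flows [0->1,0->2,0->3,0->4] -> levels [7 8 7 9 1]
Step 2: flows [1->0,0=2,3->0,0->4] -> levels [8 7 7 8 2]
Step 3: flows [0->1,0->2,0=3,0->4] -> levels [5 8 8 8 3]
Step 4: flows [1->0,2->0,3->0,0->4] -> levels [7 7 7 7 4]
Step 5: flows [0=1,0=2,0=3,0->4] -> levels [6 7 7 7 5]
Step 6: flows [1->0,2->0,3->0,0->4] -> levels [8 6 6 6 6]
Step 7: flows [0->1,0->2,0->3,0->4] -> levels [4 7 7 7 7]
Tank 0 first reaches <=4 at step 7

Answer: 7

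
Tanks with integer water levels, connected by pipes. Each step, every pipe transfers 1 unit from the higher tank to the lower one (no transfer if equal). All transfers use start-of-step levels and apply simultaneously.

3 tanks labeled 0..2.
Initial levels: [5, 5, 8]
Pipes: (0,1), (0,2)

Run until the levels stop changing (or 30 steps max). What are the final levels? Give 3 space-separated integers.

Step 1: flows [0=1,2->0] -> levels [6 5 7]
Step 2: flows [0->1,2->0] -> levels [6 6 6]
Step 3: flows [0=1,0=2] -> levels [6 6 6]
  -> stable (no change)

Answer: 6 6 6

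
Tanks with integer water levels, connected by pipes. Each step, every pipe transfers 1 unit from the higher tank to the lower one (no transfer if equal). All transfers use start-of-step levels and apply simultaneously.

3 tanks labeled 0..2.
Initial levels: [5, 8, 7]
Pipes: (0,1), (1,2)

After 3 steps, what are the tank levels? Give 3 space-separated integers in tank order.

Answer: 7 6 7

Derivation:
Step 1: flows [1->0,1->2] -> levels [6 6 8]
Step 2: flows [0=1,2->1] -> levels [6 7 7]
Step 3: flows [1->0,1=2] -> levels [7 6 7]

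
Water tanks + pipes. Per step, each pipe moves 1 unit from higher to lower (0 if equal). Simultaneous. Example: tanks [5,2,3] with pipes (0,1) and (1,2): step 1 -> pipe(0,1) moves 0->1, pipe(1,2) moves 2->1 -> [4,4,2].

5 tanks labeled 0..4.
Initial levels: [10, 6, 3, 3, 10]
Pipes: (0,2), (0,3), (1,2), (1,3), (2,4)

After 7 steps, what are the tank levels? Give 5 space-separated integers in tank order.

Answer: 6 6 6 7 7

Derivation:
Step 1: flows [0->2,0->3,1->2,1->3,4->2] -> levels [8 4 6 5 9]
Step 2: flows [0->2,0->3,2->1,3->1,4->2] -> levels [6 6 7 5 8]
Step 3: flows [2->0,0->3,2->1,1->3,4->2] -> levels [6 6 6 7 7]
Step 4: flows [0=2,3->0,1=2,3->1,4->2] -> levels [7 7 7 5 6]
Step 5: flows [0=2,0->3,1=2,1->3,2->4] -> levels [6 6 6 7 7]
  -> period-2 cycle: step 5 state = step 3 state
  -> state at step 7: (7-3) mod 2 = 0, same as step 3 -> [6 6 6 7 7]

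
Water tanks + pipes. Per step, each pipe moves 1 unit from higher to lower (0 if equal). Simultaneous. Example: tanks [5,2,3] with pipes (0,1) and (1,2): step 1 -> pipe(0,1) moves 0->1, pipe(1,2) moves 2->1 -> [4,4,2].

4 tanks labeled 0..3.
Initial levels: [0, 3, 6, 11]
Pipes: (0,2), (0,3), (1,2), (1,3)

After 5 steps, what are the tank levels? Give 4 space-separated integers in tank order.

Answer: 5 5 5 5

Derivation:
Step 1: flows [2->0,3->0,2->1,3->1] -> levels [2 5 4 9]
Step 2: flows [2->0,3->0,1->2,3->1] -> levels [4 5 4 7]
Step 3: flows [0=2,3->0,1->2,3->1] -> levels [5 5 5 5]
Step 4: flows [0=2,0=3,1=2,1=3] -> levels [5 5 5 5]
  -> stable; steps 5..5 unchanged -> [5 5 5 5]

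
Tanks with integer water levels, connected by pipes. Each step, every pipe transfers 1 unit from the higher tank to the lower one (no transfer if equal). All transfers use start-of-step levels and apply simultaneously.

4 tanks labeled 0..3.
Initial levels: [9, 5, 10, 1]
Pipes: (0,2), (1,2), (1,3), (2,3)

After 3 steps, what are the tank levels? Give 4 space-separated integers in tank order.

Step 1: flows [2->0,2->1,1->3,2->3] -> levels [10 5 7 3]
Step 2: flows [0->2,2->1,1->3,2->3] -> levels [9 5 6 5]
Step 3: flows [0->2,2->1,1=3,2->3] -> levels [8 6 5 6]

Answer: 8 6 5 6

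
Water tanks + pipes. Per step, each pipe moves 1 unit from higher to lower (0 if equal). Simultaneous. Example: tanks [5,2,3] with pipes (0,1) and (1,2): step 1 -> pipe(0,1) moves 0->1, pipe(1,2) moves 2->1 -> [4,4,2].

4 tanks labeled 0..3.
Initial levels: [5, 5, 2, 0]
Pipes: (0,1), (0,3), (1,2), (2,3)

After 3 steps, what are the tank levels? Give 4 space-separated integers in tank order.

Step 1: flows [0=1,0->3,1->2,2->3] -> levels [4 4 2 2]
Step 2: flows [0=1,0->3,1->2,2=3] -> levels [3 3 3 3]
Step 3: flows [0=1,0=3,1=2,2=3] -> levels [3 3 3 3]

Answer: 3 3 3 3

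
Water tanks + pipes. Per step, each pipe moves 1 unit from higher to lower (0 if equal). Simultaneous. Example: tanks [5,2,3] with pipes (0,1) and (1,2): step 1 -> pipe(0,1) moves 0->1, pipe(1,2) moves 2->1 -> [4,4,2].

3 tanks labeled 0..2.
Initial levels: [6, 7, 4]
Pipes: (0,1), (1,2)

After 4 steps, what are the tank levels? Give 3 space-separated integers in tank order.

Answer: 5 7 5

Derivation:
Step 1: flows [1->0,1->2] -> levels [7 5 5]
Step 2: flows [0->1,1=2] -> levels [6 6 5]
Step 3: flows [0=1,1->2] -> levels [6 5 6]
Step 4: flows [0->1,2->1] -> levels [5 7 5]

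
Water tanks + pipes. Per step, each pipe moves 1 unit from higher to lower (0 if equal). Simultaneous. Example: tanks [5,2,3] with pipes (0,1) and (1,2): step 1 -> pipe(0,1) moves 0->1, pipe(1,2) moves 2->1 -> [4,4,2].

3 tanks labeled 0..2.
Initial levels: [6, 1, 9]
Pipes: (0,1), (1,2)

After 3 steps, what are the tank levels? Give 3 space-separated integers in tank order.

Answer: 5 5 6

Derivation:
Step 1: flows [0->1,2->1] -> levels [5 3 8]
Step 2: flows [0->1,2->1] -> levels [4 5 7]
Step 3: flows [1->0,2->1] -> levels [5 5 6]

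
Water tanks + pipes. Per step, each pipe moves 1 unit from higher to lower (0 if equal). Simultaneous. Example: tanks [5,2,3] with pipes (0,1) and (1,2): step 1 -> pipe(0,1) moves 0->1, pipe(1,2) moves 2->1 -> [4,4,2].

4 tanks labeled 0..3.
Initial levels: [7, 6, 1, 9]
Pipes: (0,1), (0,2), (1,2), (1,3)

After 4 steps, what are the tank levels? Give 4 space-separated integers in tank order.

Answer: 5 8 5 5

Derivation:
Step 1: flows [0->1,0->2,1->2,3->1] -> levels [5 7 3 8]
Step 2: flows [1->0,0->2,1->2,3->1] -> levels [5 6 5 7]
Step 3: flows [1->0,0=2,1->2,3->1] -> levels [6 5 6 6]
Step 4: flows [0->1,0=2,2->1,3->1] -> levels [5 8 5 5]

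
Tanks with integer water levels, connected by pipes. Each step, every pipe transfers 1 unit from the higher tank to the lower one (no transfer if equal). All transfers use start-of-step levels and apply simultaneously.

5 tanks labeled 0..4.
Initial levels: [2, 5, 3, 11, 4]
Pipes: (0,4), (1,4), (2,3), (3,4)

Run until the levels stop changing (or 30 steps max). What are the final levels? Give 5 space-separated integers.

Step 1: flows [4->0,1->4,3->2,3->4] -> levels [3 4 4 9 5]
Step 2: flows [4->0,4->1,3->2,3->4] -> levels [4 5 5 7 4]
Step 3: flows [0=4,1->4,3->2,3->4] -> levels [4 4 6 5 6]
Step 4: flows [4->0,4->1,2->3,4->3] -> levels [5 5 5 7 3]
Step 5: flows [0->4,1->4,3->2,3->4] -> levels [4 4 6 5 6]
  -> period-2 cycle: step 5 state = step 3 state; never stabilizes
  -> state at step 30: (30-3) mod 2 = 1, same as step 4 -> [5 5 5 7 3]

Answer: 5 5 5 7 3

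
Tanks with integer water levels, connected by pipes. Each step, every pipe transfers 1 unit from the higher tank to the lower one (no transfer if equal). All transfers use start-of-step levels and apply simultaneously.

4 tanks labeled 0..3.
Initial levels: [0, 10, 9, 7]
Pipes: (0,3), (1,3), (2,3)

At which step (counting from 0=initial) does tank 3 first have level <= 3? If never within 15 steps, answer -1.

Answer: -1

Derivation:
Step 1: flows [3->0,1->3,2->3] -> levels [1 9 8 8]
Step 2: flows [3->0,1->3,2=3] -> levels [2 8 8 8]
Step 3: flows [3->0,1=3,2=3] -> levels [3 8 8 7]
Step 4: flows [3->0,1->3,2->3] -> levels [4 7 7 8]
Step 5: flows [3->0,3->1,3->2] -> levels [5 8 8 5]
Step 6: flows [0=3,1->3,2->3] -> levels [5 7 7 7]
Step 7: flows [3->0,1=3,2=3] -> levels [6 7 7 6]
Step 8: flows [0=3,1->3,2->3] -> levels [6 6 6 8]
Step 9: flows [3->0,3->1,3->2] -> levels [7 7 7 5]
Step 10: flows [0->3,1->3,2->3] -> levels [6 6 6 8]
  -> period-2 cycle (repeats step 8); tank 3 never drops to <=3
Tank 3 never reaches <=3 within 15 steps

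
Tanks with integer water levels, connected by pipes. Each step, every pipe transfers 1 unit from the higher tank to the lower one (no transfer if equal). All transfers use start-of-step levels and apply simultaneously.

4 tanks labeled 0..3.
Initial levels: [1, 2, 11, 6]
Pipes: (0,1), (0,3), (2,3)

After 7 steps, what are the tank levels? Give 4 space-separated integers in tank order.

Answer: 4 5 5 6

Derivation:
Step 1: flows [1->0,3->0,2->3] -> levels [3 1 10 6]
Step 2: flows [0->1,3->0,2->3] -> levels [3 2 9 6]
Step 3: flows [0->1,3->0,2->3] -> levels [3 3 8 6]
Step 4: flows [0=1,3->0,2->3] -> levels [4 3 7 6]
Step 5: flows [0->1,3->0,2->3] -> levels [4 4 6 6]
Step 6: flows [0=1,3->0,2=3] -> levels [5 4 6 5]
Step 7: flows [0->1,0=3,2->3] -> levels [4 5 5 6]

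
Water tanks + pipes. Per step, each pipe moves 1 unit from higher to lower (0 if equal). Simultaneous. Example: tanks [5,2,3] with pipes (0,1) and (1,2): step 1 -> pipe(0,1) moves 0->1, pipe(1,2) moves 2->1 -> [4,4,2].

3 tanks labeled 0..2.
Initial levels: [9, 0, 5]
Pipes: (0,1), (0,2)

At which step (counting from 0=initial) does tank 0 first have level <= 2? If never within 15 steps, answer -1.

Step 1: flows [0->1,0->2] -> levels [7 1 6]
Step 2: flows [0->1,0->2] -> levels [5 2 7]
Step 3: flows [0->1,2->0] -> levels [5 3 6]
Step 4: flows [0->1,2->0] -> levels [5 4 5]
Step 5: flows [0->1,0=2] -> levels [4 5 5]
Step 6: flows [1->0,2->0] -> levels [6 4 4]
Step 7: flows [0->1,0->2] -> levels [4 5 5]
  -> period-2 cycle (repeats step 5); tank 0 never drops to <=2
Tank 0 never reaches <=2 within 15 steps

Answer: -1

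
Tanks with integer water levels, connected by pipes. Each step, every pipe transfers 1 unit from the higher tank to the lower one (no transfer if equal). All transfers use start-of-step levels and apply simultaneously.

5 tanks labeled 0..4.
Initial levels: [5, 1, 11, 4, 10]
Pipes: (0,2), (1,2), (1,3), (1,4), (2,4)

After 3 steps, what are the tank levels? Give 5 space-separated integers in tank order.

Step 1: flows [2->0,2->1,3->1,4->1,2->4] -> levels [6 4 8 3 10]
Step 2: flows [2->0,2->1,1->3,4->1,4->2] -> levels [7 5 7 4 8]
Step 3: flows [0=2,2->1,1->3,4->1,4->2] -> levels [7 6 7 5 6]

Answer: 7 6 7 5 6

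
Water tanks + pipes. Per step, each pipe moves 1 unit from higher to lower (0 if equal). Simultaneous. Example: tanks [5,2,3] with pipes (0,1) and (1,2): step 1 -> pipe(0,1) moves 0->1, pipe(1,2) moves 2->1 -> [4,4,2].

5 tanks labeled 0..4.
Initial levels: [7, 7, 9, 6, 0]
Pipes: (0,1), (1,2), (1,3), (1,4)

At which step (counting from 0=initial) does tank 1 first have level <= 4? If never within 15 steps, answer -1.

Step 1: flows [0=1,2->1,1->3,1->4] -> levels [7 6 8 7 1]
Step 2: flows [0->1,2->1,3->1,1->4] -> levels [6 8 7 6 2]
Step 3: flows [1->0,1->2,1->3,1->4] -> levels [7 4 8 7 3]
Tank 1 first reaches <=4 at step 3

Answer: 3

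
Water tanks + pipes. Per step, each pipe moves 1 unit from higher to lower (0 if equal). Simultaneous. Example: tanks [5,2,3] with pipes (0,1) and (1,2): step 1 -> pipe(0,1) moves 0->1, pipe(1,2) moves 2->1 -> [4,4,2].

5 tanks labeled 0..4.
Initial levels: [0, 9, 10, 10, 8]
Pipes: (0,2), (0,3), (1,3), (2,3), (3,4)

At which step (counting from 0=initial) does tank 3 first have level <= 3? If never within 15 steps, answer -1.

Answer: -1

Derivation:
Step 1: flows [2->0,3->0,3->1,2=3,3->4] -> levels [2 10 9 7 9]
Step 2: flows [2->0,3->0,1->3,2->3,4->3] -> levels [4 9 7 9 8]
Step 3: flows [2->0,3->0,1=3,3->2,3->4] -> levels [6 9 7 6 9]
Step 4: flows [2->0,0=3,1->3,2->3,4->3] -> levels [7 8 5 9 8]
Step 5: flows [0->2,3->0,3->1,3->2,3->4] -> levels [7 9 7 5 9]
Step 6: flows [0=2,0->3,1->3,2->3,4->3] -> levels [6 8 6 9 8]
Step 7: flows [0=2,3->0,3->1,3->2,3->4] -> levels [7 9 7 5 9]
  -> period-2 cycle (repeats step 5); tank 3 never drops to <=3
Tank 3 never reaches <=3 within 15 steps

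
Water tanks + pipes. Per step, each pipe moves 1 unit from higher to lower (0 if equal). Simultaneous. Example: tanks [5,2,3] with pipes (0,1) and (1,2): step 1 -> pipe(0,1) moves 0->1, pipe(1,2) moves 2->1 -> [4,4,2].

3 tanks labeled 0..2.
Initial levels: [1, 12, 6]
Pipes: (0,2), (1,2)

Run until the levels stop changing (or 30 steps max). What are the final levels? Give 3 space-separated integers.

Step 1: flows [2->0,1->2] -> levels [2 11 6]
Step 2: flows [2->0,1->2] -> levels [3 10 6]
Step 3: flows [2->0,1->2] -> levels [4 9 6]
Step 4: flows [2->0,1->2] -> levels [5 8 6]
Step 5: flows [2->0,1->2] -> levels [6 7 6]
Step 6: flows [0=2,1->2] -> levels [6 6 7]
Step 7: flows [2->0,2->1] -> levels [7 7 5]
Step 8: flows [0->2,1->2] -> levels [6 6 7]
  -> period-2 cycle: step 8 state = step 6 state; never stabilizes
  -> state at step 30: (30-6) mod 2 = 0, same as step 6 -> [6 6 7]

Answer: 6 6 7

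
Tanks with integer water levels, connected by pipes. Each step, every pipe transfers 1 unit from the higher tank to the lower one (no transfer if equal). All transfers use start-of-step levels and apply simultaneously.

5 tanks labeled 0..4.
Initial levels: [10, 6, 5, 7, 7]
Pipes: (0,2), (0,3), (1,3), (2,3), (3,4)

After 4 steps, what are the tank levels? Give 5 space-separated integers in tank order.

Step 1: flows [0->2,0->3,3->1,3->2,3=4] -> levels [8 7 7 6 7]
Step 2: flows [0->2,0->3,1->3,2->3,4->3] -> levels [6 6 7 10 6]
Step 3: flows [2->0,3->0,3->1,3->2,3->4] -> levels [8 7 7 6 7]
  -> period-2 cycle: step 3 state = step 1 state
  -> state at step 4: (4-1) mod 2 = 1, same as step 2 -> [6 6 7 10 6]

Answer: 6 6 7 10 6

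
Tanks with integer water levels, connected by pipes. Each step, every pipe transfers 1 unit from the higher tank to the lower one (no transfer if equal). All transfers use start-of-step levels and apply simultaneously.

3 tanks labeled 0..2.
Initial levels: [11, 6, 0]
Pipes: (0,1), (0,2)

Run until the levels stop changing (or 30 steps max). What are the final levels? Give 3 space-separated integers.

Answer: 5 6 6

Derivation:
Step 1: flows [0->1,0->2] -> levels [9 7 1]
Step 2: flows [0->1,0->2] -> levels [7 8 2]
Step 3: flows [1->0,0->2] -> levels [7 7 3]
Step 4: flows [0=1,0->2] -> levels [6 7 4]
Step 5: flows [1->0,0->2] -> levels [6 6 5]
Step 6: flows [0=1,0->2] -> levels [5 6 6]
Step 7: flows [1->0,2->0] -> levels [7 5 5]
Step 8: flows [0->1,0->2] -> levels [5 6 6]
  -> period-2 cycle: step 8 state = step 6 state; never stabilizes
  -> state at step 30: (30-6) mod 2 = 0, same as step 6 -> [5 6 6]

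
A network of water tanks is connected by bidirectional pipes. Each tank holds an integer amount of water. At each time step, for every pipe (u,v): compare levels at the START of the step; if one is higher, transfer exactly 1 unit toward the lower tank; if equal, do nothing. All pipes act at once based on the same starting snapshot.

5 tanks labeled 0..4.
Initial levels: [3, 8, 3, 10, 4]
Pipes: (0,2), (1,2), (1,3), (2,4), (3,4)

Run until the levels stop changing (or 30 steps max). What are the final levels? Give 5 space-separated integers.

Answer: 6 7 4 4 7

Derivation:
Step 1: flows [0=2,1->2,3->1,4->2,3->4] -> levels [3 8 5 8 4]
Step 2: flows [2->0,1->2,1=3,2->4,3->4] -> levels [4 7 4 7 6]
Step 3: flows [0=2,1->2,1=3,4->2,3->4] -> levels [4 6 6 6 6]
Step 4: flows [2->0,1=2,1=3,2=4,3=4] -> levels [5 6 5 6 6]
Step 5: flows [0=2,1->2,1=3,4->2,3=4] -> levels [5 5 7 6 5]
Step 6: flows [2->0,2->1,3->1,2->4,3->4] -> levels [6 7 4 4 7]
Step 7: flows [0->2,1->2,1->3,4->2,4->3] -> levels [5 5 7 6 5]
  -> period-2 cycle: step 7 state = step 5 state; never stabilizes
  -> state at step 30: (30-5) mod 2 = 1, same as step 6 -> [6 7 4 4 7]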